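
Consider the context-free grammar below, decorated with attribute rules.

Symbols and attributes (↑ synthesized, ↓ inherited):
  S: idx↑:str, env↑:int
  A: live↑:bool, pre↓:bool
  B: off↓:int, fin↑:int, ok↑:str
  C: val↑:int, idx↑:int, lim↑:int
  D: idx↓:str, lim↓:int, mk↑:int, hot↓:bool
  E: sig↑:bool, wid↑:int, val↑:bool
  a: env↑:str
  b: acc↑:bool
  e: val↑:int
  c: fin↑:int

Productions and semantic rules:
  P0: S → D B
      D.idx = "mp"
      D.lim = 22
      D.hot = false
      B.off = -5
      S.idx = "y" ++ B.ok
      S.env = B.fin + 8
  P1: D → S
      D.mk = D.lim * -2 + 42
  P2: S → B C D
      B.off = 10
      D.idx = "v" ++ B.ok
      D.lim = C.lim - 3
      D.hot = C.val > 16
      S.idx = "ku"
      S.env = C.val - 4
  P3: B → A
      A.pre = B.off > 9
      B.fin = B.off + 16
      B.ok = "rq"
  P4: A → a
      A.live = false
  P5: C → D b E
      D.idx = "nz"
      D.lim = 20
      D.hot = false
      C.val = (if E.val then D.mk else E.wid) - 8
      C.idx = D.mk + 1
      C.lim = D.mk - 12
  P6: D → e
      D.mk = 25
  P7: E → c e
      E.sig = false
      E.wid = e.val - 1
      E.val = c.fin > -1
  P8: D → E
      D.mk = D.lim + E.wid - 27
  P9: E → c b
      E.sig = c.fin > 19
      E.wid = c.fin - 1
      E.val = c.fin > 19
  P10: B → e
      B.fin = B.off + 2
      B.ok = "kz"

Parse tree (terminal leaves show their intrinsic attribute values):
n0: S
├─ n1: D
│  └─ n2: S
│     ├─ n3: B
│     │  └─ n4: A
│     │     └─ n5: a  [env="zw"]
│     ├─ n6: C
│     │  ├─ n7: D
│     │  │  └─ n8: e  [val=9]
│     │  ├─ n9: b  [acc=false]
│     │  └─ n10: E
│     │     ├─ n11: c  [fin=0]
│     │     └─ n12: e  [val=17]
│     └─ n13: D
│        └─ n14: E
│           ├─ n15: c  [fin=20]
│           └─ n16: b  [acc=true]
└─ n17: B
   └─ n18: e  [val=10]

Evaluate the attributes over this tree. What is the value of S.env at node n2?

1. n1.idx = "mp"  ["mp"]
2. n1.lim = 22  [22]
3. n1.hot = false  [false]
4. n3.off = 10  [10]
5. n4.pre = true  [B.off > 9]
6. n5.env = "zw"  [terminal]
7. n4.live = false  [false]
8. n3.fin = 26  [B.off + 16]
9. n3.ok = "rq"  ["rq"]
10. n7.idx = "nz"  ["nz"]
11. n7.lim = 20  [20]
12. n7.hot = false  [false]
13. n8.val = 9  [terminal]
14. n7.mk = 25  [25]
15. n9.acc = false  [terminal]
16. n11.fin = 0  [terminal]
17. n12.val = 17  [terminal]
18. n10.sig = false  [false]
19. n10.wid = 16  [e.val - 1]
20. n10.val = true  [c.fin > -1]
21. n6.val = 17  [(if E.val then D.mk else E.wid) - 8]
22. n6.idx = 26  [D.mk + 1]
23. n6.lim = 13  [D.mk - 12]
24. n13.idx = "vrq"  ["v" ++ B.ok]
25. n13.lim = 10  [C.lim - 3]
26. n13.hot = true  [C.val > 16]
27. n15.fin = 20  [terminal]
28. n16.acc = true  [terminal]
29. n14.sig = true  [c.fin > 19]
30. n14.wid = 19  [c.fin - 1]
31. n14.val = true  [c.fin > 19]
32. n13.mk = 2  [D.lim + E.wid - 27]
33. n2.idx = "ku"  ["ku"]
34. n2.env = 13  [C.val - 4]
35. n1.mk = -2  [D.lim * -2 + 42]
36. n17.off = -5  [-5]
37. n18.val = 10  [terminal]
38. n17.fin = -3  [B.off + 2]
39. n17.ok = "kz"  ["kz"]
40. n0.idx = "ykz"  ["y" ++ B.ok]
41. n0.env = 5  [B.fin + 8]

13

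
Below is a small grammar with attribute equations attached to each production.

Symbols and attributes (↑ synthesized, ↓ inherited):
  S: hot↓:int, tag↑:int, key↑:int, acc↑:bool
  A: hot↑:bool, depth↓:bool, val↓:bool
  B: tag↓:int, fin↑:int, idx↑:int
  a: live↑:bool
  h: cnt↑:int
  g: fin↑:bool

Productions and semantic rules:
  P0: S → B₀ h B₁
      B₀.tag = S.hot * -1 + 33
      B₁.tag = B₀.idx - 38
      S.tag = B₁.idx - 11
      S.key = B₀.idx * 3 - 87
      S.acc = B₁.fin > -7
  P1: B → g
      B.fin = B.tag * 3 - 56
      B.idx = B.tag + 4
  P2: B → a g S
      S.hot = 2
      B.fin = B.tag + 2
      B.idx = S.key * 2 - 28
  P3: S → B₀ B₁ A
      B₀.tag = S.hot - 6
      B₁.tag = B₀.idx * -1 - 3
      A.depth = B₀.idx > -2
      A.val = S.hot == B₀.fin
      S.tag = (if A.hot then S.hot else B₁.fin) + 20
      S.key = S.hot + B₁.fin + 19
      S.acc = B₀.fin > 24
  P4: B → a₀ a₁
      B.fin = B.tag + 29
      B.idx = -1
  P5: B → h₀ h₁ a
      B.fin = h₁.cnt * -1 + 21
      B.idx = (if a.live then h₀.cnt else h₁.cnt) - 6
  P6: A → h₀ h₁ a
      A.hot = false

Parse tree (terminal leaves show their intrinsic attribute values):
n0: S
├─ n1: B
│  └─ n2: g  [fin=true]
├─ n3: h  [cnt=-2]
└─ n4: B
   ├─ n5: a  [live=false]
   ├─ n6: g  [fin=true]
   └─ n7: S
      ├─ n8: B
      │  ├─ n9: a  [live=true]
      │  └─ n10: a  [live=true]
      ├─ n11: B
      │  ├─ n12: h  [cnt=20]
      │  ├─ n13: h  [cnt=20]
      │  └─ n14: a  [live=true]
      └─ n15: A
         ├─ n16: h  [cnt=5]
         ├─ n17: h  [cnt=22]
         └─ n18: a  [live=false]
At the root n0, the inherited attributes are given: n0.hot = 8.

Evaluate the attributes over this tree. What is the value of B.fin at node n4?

1. n0.hot = 8  [given at root]
2. n1.tag = 25  [S.hot * -1 + 33]
3. n2.fin = true  [terminal]
4. n1.fin = 19  [B.tag * 3 - 56]
5. n1.idx = 29  [B.tag + 4]
6. n3.cnt = -2  [terminal]
7. n4.tag = -9  [B₀.idx - 38]
8. n5.live = false  [terminal]
9. n6.fin = true  [terminal]
10. n7.hot = 2  [2]
11. n8.tag = -4  [S.hot - 6]
12. n9.live = true  [terminal]
13. n10.live = true  [terminal]
14. n8.fin = 25  [B.tag + 29]
15. n8.idx = -1  [-1]
16. n11.tag = -2  [B₀.idx * -1 - 3]
17. n12.cnt = 20  [terminal]
18. n13.cnt = 20  [terminal]
19. n14.live = true  [terminal]
20. n11.fin = 1  [h₁.cnt * -1 + 21]
21. n11.idx = 14  [(if a.live then h₀.cnt else h₁.cnt) - 6]
22. n15.depth = true  [B₀.idx > -2]
23. n15.val = false  [S.hot == B₀.fin]
24. n16.cnt = 5  [terminal]
25. n17.cnt = 22  [terminal]
26. n18.live = false  [terminal]
27. n15.hot = false  [false]
28. n7.tag = 21  [(if A.hot then S.hot else B₁.fin) + 20]
29. n7.key = 22  [S.hot + B₁.fin + 19]
30. n7.acc = true  [B₀.fin > 24]
31. n4.fin = -7  [B.tag + 2]
32. n4.idx = 16  [S.key * 2 - 28]
33. n0.tag = 5  [B₁.idx - 11]
34. n0.key = 0  [B₀.idx * 3 - 87]
35. n0.acc = false  [B₁.fin > -7]

-7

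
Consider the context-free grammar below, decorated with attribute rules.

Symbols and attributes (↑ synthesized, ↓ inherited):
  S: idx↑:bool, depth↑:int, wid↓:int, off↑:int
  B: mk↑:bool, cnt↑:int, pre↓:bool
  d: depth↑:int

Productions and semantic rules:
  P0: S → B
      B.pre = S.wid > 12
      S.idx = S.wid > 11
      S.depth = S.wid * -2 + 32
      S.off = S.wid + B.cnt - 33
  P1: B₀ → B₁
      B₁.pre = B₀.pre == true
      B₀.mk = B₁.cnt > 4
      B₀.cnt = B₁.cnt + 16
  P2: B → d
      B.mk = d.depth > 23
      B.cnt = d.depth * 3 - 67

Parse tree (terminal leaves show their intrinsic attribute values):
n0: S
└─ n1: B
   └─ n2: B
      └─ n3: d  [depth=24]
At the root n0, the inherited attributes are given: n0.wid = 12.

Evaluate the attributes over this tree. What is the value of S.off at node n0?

1. n0.wid = 12  [given at root]
2. n1.pre = false  [S.wid > 12]
3. n2.pre = false  [B₀.pre == true]
4. n3.depth = 24  [terminal]
5. n2.mk = true  [d.depth > 23]
6. n2.cnt = 5  [d.depth * 3 - 67]
7. n1.mk = true  [B₁.cnt > 4]
8. n1.cnt = 21  [B₁.cnt + 16]
9. n0.idx = true  [S.wid > 11]
10. n0.depth = 8  [S.wid * -2 + 32]
11. n0.off = 0  [S.wid + B.cnt - 33]

0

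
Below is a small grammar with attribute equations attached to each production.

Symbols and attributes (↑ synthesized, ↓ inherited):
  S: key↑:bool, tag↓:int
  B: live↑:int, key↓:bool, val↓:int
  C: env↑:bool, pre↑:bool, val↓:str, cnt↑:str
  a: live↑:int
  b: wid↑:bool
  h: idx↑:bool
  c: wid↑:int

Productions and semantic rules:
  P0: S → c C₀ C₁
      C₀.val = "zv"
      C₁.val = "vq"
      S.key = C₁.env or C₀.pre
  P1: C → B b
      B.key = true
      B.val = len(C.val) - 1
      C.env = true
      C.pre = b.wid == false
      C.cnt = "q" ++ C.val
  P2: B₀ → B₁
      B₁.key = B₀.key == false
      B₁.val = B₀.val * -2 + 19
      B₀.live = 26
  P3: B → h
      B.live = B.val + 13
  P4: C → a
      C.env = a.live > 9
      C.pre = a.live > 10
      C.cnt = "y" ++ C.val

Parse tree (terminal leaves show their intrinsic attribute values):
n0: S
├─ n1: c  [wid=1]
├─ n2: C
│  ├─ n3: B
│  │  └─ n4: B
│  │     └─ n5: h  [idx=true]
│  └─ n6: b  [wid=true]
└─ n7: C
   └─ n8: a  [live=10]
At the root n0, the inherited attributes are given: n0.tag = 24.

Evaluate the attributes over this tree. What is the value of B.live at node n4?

1. n0.tag = 24  [given at root]
2. n1.wid = 1  [terminal]
3. n2.val = "zv"  ["zv"]
4. n3.key = true  [true]
5. n3.val = 1  [len(C.val) - 1]
6. n4.key = false  [B₀.key == false]
7. n4.val = 17  [B₀.val * -2 + 19]
8. n5.idx = true  [terminal]
9. n4.live = 30  [B.val + 13]
10. n3.live = 26  [26]
11. n6.wid = true  [terminal]
12. n2.env = true  [true]
13. n2.pre = false  [b.wid == false]
14. n2.cnt = "qzv"  ["q" ++ C.val]
15. n7.val = "vq"  ["vq"]
16. n8.live = 10  [terminal]
17. n7.env = true  [a.live > 9]
18. n7.pre = false  [a.live > 10]
19. n7.cnt = "yvq"  ["y" ++ C.val]
20. n0.key = true  [C₁.env or C₀.pre]

30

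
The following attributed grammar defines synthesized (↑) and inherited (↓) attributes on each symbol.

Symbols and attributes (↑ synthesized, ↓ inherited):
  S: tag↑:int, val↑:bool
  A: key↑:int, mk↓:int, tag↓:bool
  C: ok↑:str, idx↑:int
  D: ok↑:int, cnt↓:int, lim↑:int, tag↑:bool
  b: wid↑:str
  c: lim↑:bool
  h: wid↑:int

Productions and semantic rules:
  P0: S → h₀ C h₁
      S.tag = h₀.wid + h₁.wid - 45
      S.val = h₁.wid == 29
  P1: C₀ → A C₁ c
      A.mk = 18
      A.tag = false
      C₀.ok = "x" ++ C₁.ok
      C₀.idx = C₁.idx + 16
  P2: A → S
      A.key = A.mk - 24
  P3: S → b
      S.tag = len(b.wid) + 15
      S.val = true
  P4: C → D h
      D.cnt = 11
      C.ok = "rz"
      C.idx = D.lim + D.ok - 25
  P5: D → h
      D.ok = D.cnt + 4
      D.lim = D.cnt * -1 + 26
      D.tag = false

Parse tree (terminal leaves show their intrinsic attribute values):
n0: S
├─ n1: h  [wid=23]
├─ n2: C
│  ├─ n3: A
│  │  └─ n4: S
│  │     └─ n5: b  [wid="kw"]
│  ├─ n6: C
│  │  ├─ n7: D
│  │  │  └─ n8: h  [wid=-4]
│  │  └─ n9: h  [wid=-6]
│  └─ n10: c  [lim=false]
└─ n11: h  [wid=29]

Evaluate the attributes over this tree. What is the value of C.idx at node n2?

21

1. n1.wid = 23  [terminal]
2. n3.mk = 18  [18]
3. n3.tag = false  [false]
4. n5.wid = "kw"  [terminal]
5. n4.tag = 17  [len(b.wid) + 15]
6. n4.val = true  [true]
7. n3.key = -6  [A.mk - 24]
8. n7.cnt = 11  [11]
9. n8.wid = -4  [terminal]
10. n7.ok = 15  [D.cnt + 4]
11. n7.lim = 15  [D.cnt * -1 + 26]
12. n7.tag = false  [false]
13. n9.wid = -6  [terminal]
14. n6.ok = "rz"  ["rz"]
15. n6.idx = 5  [D.lim + D.ok - 25]
16. n10.lim = false  [terminal]
17. n2.ok = "xrz"  ["x" ++ C₁.ok]
18. n2.idx = 21  [C₁.idx + 16]
19. n11.wid = 29  [terminal]
20. n0.tag = 7  [h₀.wid + h₁.wid - 45]
21. n0.val = true  [h₁.wid == 29]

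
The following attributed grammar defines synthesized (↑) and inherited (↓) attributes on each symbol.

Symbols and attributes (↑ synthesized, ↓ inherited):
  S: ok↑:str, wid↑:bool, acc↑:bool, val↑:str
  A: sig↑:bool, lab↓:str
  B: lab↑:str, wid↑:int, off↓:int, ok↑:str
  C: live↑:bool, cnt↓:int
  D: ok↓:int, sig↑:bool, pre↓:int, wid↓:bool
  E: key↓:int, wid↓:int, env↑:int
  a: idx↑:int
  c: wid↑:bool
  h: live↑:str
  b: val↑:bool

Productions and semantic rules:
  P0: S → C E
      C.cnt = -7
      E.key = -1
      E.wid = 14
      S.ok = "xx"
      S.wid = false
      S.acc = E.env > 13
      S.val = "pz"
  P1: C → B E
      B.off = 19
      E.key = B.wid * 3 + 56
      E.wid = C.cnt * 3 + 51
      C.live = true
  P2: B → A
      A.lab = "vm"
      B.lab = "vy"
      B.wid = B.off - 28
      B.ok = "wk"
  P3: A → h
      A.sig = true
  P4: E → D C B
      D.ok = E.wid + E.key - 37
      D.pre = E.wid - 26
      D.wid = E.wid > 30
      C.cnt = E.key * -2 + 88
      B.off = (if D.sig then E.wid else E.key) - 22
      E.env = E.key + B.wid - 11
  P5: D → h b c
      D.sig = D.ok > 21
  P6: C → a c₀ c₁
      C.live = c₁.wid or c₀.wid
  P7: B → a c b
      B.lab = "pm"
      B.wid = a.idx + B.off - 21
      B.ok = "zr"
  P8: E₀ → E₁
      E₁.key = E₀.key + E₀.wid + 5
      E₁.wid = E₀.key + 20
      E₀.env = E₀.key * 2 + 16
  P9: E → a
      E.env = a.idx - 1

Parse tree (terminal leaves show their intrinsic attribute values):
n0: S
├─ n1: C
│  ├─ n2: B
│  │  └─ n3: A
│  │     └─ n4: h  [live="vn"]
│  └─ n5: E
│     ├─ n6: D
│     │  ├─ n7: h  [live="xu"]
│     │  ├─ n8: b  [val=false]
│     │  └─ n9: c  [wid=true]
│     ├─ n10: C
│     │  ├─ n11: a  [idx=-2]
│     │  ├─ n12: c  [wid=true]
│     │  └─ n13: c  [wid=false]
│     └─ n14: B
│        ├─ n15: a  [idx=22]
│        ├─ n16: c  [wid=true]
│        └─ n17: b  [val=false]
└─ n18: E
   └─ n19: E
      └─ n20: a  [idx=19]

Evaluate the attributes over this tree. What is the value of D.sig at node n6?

true

1. n1.cnt = -7  [-7]
2. n2.off = 19  [19]
3. n3.lab = "vm"  ["vm"]
4. n4.live = "vn"  [terminal]
5. n3.sig = true  [true]
6. n2.lab = "vy"  ["vy"]
7. n2.wid = -9  [B.off - 28]
8. n2.ok = "wk"  ["wk"]
9. n5.key = 29  [B.wid * 3 + 56]
10. n5.wid = 30  [C.cnt * 3 + 51]
11. n6.ok = 22  [E.wid + E.key - 37]
12. n6.pre = 4  [E.wid - 26]
13. n6.wid = false  [E.wid > 30]
14. n7.live = "xu"  [terminal]
15. n8.val = false  [terminal]
16. n9.wid = true  [terminal]
17. n6.sig = true  [D.ok > 21]
18. n10.cnt = 30  [E.key * -2 + 88]
19. n11.idx = -2  [terminal]
20. n12.wid = true  [terminal]
21. n13.wid = false  [terminal]
22. n10.live = true  [c₁.wid or c₀.wid]
23. n14.off = 8  [(if D.sig then E.wid else E.key) - 22]
24. n15.idx = 22  [terminal]
25. n16.wid = true  [terminal]
26. n17.val = false  [terminal]
27. n14.lab = "pm"  ["pm"]
28. n14.wid = 9  [a.idx + B.off - 21]
29. n14.ok = "zr"  ["zr"]
30. n5.env = 27  [E.key + B.wid - 11]
31. n1.live = true  [true]
32. n18.key = -1  [-1]
33. n18.wid = 14  [14]
34. n19.key = 18  [E₀.key + E₀.wid + 5]
35. n19.wid = 19  [E₀.key + 20]
36. n20.idx = 19  [terminal]
37. n19.env = 18  [a.idx - 1]
38. n18.env = 14  [E₀.key * 2 + 16]
39. n0.ok = "xx"  ["xx"]
40. n0.wid = false  [false]
41. n0.acc = true  [E.env > 13]
42. n0.val = "pz"  ["pz"]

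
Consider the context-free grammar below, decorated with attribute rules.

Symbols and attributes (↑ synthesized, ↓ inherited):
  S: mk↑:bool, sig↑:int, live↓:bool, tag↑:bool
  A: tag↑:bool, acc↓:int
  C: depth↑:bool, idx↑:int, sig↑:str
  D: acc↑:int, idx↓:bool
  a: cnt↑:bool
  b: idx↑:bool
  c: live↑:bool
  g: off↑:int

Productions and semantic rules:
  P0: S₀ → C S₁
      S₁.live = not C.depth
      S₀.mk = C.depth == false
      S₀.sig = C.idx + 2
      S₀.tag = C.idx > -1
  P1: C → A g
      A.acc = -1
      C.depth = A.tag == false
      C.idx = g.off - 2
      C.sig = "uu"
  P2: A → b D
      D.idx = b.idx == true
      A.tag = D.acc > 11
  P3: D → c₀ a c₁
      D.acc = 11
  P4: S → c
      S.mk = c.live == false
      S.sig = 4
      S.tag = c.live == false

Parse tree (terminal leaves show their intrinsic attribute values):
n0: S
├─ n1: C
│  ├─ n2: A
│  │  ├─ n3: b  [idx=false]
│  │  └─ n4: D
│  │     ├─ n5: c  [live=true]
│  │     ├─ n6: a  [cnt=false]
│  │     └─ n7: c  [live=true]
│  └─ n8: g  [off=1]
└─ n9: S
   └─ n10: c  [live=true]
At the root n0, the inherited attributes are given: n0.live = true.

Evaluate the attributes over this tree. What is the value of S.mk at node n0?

1. n0.live = true  [given at root]
2. n2.acc = -1  [-1]
3. n3.idx = false  [terminal]
4. n4.idx = false  [b.idx == true]
5. n5.live = true  [terminal]
6. n6.cnt = false  [terminal]
7. n7.live = true  [terminal]
8. n4.acc = 11  [11]
9. n2.tag = false  [D.acc > 11]
10. n8.off = 1  [terminal]
11. n1.depth = true  [A.tag == false]
12. n1.idx = -1  [g.off - 2]
13. n1.sig = "uu"  ["uu"]
14. n9.live = false  [not C.depth]
15. n10.live = true  [terminal]
16. n9.mk = false  [c.live == false]
17. n9.sig = 4  [4]
18. n9.tag = false  [c.live == false]
19. n0.mk = false  [C.depth == false]
20. n0.sig = 1  [C.idx + 2]
21. n0.tag = false  [C.idx > -1]

false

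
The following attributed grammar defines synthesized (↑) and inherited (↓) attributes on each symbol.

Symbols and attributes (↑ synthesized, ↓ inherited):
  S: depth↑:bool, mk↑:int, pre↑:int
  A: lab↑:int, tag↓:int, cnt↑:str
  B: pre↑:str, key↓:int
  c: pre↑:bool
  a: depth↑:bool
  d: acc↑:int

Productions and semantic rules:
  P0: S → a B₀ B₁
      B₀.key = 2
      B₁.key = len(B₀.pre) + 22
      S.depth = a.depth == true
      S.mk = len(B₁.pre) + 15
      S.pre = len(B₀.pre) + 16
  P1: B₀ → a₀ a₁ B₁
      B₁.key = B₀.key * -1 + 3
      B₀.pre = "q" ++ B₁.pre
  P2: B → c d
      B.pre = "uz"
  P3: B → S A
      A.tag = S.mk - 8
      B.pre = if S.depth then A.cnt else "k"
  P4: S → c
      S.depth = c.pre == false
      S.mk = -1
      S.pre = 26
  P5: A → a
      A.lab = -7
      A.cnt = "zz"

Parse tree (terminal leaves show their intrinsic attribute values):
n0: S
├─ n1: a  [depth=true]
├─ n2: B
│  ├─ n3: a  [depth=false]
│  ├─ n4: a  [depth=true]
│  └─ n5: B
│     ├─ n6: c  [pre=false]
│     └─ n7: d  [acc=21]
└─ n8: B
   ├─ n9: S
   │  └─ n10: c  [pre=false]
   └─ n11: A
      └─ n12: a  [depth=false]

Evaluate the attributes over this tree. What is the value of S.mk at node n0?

17

1. n1.depth = true  [terminal]
2. n2.key = 2  [2]
3. n3.depth = false  [terminal]
4. n4.depth = true  [terminal]
5. n5.key = 1  [B₀.key * -1 + 3]
6. n6.pre = false  [terminal]
7. n7.acc = 21  [terminal]
8. n5.pre = "uz"  ["uz"]
9. n2.pre = "quz"  ["q" ++ B₁.pre]
10. n8.key = 25  [len(B₀.pre) + 22]
11. n10.pre = false  [terminal]
12. n9.depth = true  [c.pre == false]
13. n9.mk = -1  [-1]
14. n9.pre = 26  [26]
15. n11.tag = -9  [S.mk - 8]
16. n12.depth = false  [terminal]
17. n11.lab = -7  [-7]
18. n11.cnt = "zz"  ["zz"]
19. n8.pre = "zz"  [if S.depth then A.cnt else "k"]
20. n0.depth = true  [a.depth == true]
21. n0.mk = 17  [len(B₁.pre) + 15]
22. n0.pre = 19  [len(B₀.pre) + 16]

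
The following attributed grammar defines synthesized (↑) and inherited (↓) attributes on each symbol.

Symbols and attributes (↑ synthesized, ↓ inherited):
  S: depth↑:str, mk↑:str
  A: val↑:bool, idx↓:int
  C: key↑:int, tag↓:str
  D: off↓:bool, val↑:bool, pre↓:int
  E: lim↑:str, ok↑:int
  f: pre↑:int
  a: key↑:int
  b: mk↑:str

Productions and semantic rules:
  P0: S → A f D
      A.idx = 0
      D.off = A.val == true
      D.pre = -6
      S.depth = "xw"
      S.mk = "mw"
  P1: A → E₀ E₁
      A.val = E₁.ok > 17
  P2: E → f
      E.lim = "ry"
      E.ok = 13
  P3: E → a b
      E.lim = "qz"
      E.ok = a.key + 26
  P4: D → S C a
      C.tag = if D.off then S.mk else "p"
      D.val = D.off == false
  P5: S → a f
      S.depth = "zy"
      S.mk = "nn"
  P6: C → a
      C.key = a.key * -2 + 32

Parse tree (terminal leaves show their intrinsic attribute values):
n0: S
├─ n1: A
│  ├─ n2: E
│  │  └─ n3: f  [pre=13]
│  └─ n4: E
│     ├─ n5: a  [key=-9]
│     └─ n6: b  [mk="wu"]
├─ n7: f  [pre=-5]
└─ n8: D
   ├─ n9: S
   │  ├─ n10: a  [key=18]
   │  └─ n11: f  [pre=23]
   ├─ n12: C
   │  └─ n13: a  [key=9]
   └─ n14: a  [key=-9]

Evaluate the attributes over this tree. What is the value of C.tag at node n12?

"p"

1. n1.idx = 0  [0]
2. n3.pre = 13  [terminal]
3. n2.lim = "ry"  ["ry"]
4. n2.ok = 13  [13]
5. n5.key = -9  [terminal]
6. n6.mk = "wu"  [terminal]
7. n4.lim = "qz"  ["qz"]
8. n4.ok = 17  [a.key + 26]
9. n1.val = false  [E₁.ok > 17]
10. n7.pre = -5  [terminal]
11. n8.off = false  [A.val == true]
12. n8.pre = -6  [-6]
13. n10.key = 18  [terminal]
14. n11.pre = 23  [terminal]
15. n9.depth = "zy"  ["zy"]
16. n9.mk = "nn"  ["nn"]
17. n12.tag = "p"  [if D.off then S.mk else "p"]
18. n13.key = 9  [terminal]
19. n12.key = 14  [a.key * -2 + 32]
20. n14.key = -9  [terminal]
21. n8.val = true  [D.off == false]
22. n0.depth = "xw"  ["xw"]
23. n0.mk = "mw"  ["mw"]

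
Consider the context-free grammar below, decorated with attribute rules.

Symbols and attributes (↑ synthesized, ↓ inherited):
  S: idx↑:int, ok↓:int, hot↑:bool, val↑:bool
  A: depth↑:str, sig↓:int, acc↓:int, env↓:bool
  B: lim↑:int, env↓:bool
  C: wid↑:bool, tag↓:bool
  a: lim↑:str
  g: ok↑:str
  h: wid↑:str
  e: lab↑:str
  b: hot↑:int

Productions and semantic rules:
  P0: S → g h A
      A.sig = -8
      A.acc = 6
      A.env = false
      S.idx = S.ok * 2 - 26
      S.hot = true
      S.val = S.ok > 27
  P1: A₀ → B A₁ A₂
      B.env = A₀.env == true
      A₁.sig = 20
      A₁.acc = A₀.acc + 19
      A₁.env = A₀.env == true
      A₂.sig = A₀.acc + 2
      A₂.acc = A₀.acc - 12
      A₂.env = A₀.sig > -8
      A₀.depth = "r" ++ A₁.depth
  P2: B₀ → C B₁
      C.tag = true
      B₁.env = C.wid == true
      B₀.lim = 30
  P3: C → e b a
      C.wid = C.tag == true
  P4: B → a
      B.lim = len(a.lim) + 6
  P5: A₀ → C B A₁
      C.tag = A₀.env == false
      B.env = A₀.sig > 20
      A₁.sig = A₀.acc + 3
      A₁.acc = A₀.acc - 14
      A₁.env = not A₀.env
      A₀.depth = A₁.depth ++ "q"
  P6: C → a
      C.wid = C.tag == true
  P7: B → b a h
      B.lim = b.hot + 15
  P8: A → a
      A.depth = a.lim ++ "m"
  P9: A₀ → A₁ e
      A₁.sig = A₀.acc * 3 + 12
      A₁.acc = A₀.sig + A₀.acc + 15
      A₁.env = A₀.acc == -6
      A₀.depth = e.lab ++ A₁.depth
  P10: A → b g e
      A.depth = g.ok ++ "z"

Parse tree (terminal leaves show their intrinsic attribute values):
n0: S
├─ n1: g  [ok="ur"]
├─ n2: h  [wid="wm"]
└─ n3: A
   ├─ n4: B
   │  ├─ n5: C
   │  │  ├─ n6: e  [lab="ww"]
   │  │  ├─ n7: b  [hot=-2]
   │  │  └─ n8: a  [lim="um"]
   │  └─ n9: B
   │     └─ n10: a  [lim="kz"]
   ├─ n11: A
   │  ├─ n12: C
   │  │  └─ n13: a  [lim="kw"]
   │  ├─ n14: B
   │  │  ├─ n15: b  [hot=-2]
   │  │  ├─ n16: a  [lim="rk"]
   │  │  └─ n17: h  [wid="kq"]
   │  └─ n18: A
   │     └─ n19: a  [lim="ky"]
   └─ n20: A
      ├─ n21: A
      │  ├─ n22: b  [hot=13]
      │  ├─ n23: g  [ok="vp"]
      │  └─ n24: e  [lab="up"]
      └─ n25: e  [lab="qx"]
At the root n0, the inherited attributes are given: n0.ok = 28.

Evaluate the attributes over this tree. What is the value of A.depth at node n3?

1. n0.ok = 28  [given at root]
2. n1.ok = "ur"  [terminal]
3. n2.wid = "wm"  [terminal]
4. n3.sig = -8  [-8]
5. n3.acc = 6  [6]
6. n3.env = false  [false]
7. n4.env = false  [A₀.env == true]
8. n5.tag = true  [true]
9. n6.lab = "ww"  [terminal]
10. n7.hot = -2  [terminal]
11. n8.lim = "um"  [terminal]
12. n5.wid = true  [C.tag == true]
13. n9.env = true  [C.wid == true]
14. n10.lim = "kz"  [terminal]
15. n9.lim = 8  [len(a.lim) + 6]
16. n4.lim = 30  [30]
17. n11.sig = 20  [20]
18. n11.acc = 25  [A₀.acc + 19]
19. n11.env = false  [A₀.env == true]
20. n12.tag = true  [A₀.env == false]
21. n13.lim = "kw"  [terminal]
22. n12.wid = true  [C.tag == true]
23. n14.env = false  [A₀.sig > 20]
24. n15.hot = -2  [terminal]
25. n16.lim = "rk"  [terminal]
26. n17.wid = "kq"  [terminal]
27. n14.lim = 13  [b.hot + 15]
28. n18.sig = 28  [A₀.acc + 3]
29. n18.acc = 11  [A₀.acc - 14]
30. n18.env = true  [not A₀.env]
31. n19.lim = "ky"  [terminal]
32. n18.depth = "kym"  [a.lim ++ "m"]
33. n11.depth = "kymq"  [A₁.depth ++ "q"]
34. n20.sig = 8  [A₀.acc + 2]
35. n20.acc = -6  [A₀.acc - 12]
36. n20.env = false  [A₀.sig > -8]
37. n21.sig = -6  [A₀.acc * 3 + 12]
38. n21.acc = 17  [A₀.sig + A₀.acc + 15]
39. n21.env = true  [A₀.acc == -6]
40. n22.hot = 13  [terminal]
41. n23.ok = "vp"  [terminal]
42. n24.lab = "up"  [terminal]
43. n21.depth = "vpz"  [g.ok ++ "z"]
44. n25.lab = "qx"  [terminal]
45. n20.depth = "qxvpz"  [e.lab ++ A₁.depth]
46. n3.depth = "rkymq"  ["r" ++ A₁.depth]
47. n0.idx = 30  [S.ok * 2 - 26]
48. n0.hot = true  [true]
49. n0.val = true  [S.ok > 27]

"rkymq"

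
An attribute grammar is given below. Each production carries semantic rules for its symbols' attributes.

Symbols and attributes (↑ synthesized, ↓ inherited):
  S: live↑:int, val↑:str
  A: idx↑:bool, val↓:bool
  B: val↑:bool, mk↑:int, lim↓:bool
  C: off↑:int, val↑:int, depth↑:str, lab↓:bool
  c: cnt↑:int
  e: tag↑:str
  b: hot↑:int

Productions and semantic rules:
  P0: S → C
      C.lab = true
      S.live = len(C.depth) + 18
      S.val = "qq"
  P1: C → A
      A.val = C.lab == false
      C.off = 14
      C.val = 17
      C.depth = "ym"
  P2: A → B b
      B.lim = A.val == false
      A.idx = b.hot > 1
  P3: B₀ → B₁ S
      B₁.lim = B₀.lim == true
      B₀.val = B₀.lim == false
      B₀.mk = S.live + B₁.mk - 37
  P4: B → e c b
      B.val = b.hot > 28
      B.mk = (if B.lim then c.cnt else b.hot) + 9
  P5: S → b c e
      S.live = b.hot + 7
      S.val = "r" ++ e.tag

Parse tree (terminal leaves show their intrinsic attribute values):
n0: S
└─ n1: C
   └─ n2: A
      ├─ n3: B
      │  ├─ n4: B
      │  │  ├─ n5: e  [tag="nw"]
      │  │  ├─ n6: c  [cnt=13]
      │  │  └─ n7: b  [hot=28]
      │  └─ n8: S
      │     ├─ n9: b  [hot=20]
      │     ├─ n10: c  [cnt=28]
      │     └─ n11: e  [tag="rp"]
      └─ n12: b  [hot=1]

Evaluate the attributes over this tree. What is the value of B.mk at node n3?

12

1. n1.lab = true  [true]
2. n2.val = false  [C.lab == false]
3. n3.lim = true  [A.val == false]
4. n4.lim = true  [B₀.lim == true]
5. n5.tag = "nw"  [terminal]
6. n6.cnt = 13  [terminal]
7. n7.hot = 28  [terminal]
8. n4.val = false  [b.hot > 28]
9. n4.mk = 22  [(if B.lim then c.cnt else b.hot) + 9]
10. n9.hot = 20  [terminal]
11. n10.cnt = 28  [terminal]
12. n11.tag = "rp"  [terminal]
13. n8.live = 27  [b.hot + 7]
14. n8.val = "rrp"  ["r" ++ e.tag]
15. n3.val = false  [B₀.lim == false]
16. n3.mk = 12  [S.live + B₁.mk - 37]
17. n12.hot = 1  [terminal]
18. n2.idx = false  [b.hot > 1]
19. n1.off = 14  [14]
20. n1.val = 17  [17]
21. n1.depth = "ym"  ["ym"]
22. n0.live = 20  [len(C.depth) + 18]
23. n0.val = "qq"  ["qq"]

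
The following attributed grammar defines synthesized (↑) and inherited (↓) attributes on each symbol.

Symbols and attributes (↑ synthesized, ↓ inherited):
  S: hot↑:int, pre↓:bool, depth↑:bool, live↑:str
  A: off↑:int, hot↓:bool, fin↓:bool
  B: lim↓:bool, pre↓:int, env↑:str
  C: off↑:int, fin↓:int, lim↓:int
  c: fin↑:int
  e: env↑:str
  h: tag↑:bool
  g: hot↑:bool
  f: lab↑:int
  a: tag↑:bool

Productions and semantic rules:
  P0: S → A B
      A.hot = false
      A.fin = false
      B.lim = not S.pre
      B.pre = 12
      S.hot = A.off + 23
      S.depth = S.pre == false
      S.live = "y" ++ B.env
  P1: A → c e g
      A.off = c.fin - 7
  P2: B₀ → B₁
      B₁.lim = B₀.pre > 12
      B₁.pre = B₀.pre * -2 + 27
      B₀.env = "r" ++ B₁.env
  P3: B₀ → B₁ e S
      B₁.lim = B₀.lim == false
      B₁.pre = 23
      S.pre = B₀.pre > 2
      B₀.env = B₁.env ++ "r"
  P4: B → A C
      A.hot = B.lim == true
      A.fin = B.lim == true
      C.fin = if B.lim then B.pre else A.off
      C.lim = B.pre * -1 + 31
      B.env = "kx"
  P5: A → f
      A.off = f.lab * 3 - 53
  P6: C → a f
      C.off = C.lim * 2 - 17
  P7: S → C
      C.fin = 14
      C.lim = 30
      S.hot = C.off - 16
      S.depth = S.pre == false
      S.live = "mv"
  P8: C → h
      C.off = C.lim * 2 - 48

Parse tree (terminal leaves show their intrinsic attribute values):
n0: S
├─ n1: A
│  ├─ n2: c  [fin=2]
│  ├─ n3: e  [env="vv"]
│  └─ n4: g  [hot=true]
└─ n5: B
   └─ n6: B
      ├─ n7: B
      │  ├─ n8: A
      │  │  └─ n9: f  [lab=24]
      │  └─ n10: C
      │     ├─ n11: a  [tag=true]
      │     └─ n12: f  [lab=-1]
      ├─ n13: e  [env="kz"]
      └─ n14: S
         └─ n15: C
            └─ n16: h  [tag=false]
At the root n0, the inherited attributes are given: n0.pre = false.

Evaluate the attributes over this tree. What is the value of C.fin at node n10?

23

1. n0.pre = false  [given at root]
2. n1.hot = false  [false]
3. n1.fin = false  [false]
4. n2.fin = 2  [terminal]
5. n3.env = "vv"  [terminal]
6. n4.hot = true  [terminal]
7. n1.off = -5  [c.fin - 7]
8. n5.lim = true  [not S.pre]
9. n5.pre = 12  [12]
10. n6.lim = false  [B₀.pre > 12]
11. n6.pre = 3  [B₀.pre * -2 + 27]
12. n7.lim = true  [B₀.lim == false]
13. n7.pre = 23  [23]
14. n8.hot = true  [B.lim == true]
15. n8.fin = true  [B.lim == true]
16. n9.lab = 24  [terminal]
17. n8.off = 19  [f.lab * 3 - 53]
18. n10.fin = 23  [if B.lim then B.pre else A.off]
19. n10.lim = 8  [B.pre * -1 + 31]
20. n11.tag = true  [terminal]
21. n12.lab = -1  [terminal]
22. n10.off = -1  [C.lim * 2 - 17]
23. n7.env = "kx"  ["kx"]
24. n13.env = "kz"  [terminal]
25. n14.pre = true  [B₀.pre > 2]
26. n15.fin = 14  [14]
27. n15.lim = 30  [30]
28. n16.tag = false  [terminal]
29. n15.off = 12  [C.lim * 2 - 48]
30. n14.hot = -4  [C.off - 16]
31. n14.depth = false  [S.pre == false]
32. n14.live = "mv"  ["mv"]
33. n6.env = "kxr"  [B₁.env ++ "r"]
34. n5.env = "rkxr"  ["r" ++ B₁.env]
35. n0.hot = 18  [A.off + 23]
36. n0.depth = true  [S.pre == false]
37. n0.live = "yrkxr"  ["y" ++ B.env]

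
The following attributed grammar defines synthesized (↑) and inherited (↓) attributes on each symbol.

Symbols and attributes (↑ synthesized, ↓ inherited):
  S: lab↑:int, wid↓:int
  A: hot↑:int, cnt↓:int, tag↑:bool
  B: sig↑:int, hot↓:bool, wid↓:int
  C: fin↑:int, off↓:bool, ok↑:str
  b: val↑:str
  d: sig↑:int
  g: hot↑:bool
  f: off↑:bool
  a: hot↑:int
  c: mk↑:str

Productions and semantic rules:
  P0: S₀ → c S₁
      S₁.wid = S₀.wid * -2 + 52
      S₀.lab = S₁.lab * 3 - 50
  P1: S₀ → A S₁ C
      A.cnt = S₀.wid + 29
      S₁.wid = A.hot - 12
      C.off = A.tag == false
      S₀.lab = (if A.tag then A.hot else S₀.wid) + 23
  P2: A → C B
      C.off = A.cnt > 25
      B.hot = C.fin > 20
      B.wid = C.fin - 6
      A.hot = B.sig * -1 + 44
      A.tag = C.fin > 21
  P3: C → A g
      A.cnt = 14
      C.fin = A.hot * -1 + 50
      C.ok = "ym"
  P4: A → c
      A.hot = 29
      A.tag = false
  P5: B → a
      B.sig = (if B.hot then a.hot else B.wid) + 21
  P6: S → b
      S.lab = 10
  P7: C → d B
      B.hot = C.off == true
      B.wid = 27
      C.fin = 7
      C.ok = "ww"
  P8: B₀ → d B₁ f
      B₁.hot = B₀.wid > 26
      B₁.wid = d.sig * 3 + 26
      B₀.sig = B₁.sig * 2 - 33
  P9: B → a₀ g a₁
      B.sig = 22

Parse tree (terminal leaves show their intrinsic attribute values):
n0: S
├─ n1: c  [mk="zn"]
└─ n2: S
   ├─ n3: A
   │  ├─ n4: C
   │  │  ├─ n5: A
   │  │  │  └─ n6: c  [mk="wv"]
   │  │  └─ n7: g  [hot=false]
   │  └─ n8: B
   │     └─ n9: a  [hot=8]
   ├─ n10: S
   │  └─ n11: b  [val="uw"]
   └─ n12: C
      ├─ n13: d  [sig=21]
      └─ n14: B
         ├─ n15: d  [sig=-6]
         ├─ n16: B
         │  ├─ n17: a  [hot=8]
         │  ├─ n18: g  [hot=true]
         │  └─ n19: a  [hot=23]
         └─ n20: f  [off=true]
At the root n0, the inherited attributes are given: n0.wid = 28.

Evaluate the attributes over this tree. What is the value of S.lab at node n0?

1. n0.wid = 28  [given at root]
2. n1.mk = "zn"  [terminal]
3. n2.wid = -4  [S₀.wid * -2 + 52]
4. n3.cnt = 25  [S₀.wid + 29]
5. n4.off = false  [A.cnt > 25]
6. n5.cnt = 14  [14]
7. n6.mk = "wv"  [terminal]
8. n5.hot = 29  [29]
9. n5.tag = false  [false]
10. n7.hot = false  [terminal]
11. n4.fin = 21  [A.hot * -1 + 50]
12. n4.ok = "ym"  ["ym"]
13. n8.hot = true  [C.fin > 20]
14. n8.wid = 15  [C.fin - 6]
15. n9.hot = 8  [terminal]
16. n8.sig = 29  [(if B.hot then a.hot else B.wid) + 21]
17. n3.hot = 15  [B.sig * -1 + 44]
18. n3.tag = false  [C.fin > 21]
19. n10.wid = 3  [A.hot - 12]
20. n11.val = "uw"  [terminal]
21. n10.lab = 10  [10]
22. n12.off = true  [A.tag == false]
23. n13.sig = 21  [terminal]
24. n14.hot = true  [C.off == true]
25. n14.wid = 27  [27]
26. n15.sig = -6  [terminal]
27. n16.hot = true  [B₀.wid > 26]
28. n16.wid = 8  [d.sig * 3 + 26]
29. n17.hot = 8  [terminal]
30. n18.hot = true  [terminal]
31. n19.hot = 23  [terminal]
32. n16.sig = 22  [22]
33. n20.off = true  [terminal]
34. n14.sig = 11  [B₁.sig * 2 - 33]
35. n12.fin = 7  [7]
36. n12.ok = "ww"  ["ww"]
37. n2.lab = 19  [(if A.tag then A.hot else S₀.wid) + 23]
38. n0.lab = 7  [S₁.lab * 3 - 50]

7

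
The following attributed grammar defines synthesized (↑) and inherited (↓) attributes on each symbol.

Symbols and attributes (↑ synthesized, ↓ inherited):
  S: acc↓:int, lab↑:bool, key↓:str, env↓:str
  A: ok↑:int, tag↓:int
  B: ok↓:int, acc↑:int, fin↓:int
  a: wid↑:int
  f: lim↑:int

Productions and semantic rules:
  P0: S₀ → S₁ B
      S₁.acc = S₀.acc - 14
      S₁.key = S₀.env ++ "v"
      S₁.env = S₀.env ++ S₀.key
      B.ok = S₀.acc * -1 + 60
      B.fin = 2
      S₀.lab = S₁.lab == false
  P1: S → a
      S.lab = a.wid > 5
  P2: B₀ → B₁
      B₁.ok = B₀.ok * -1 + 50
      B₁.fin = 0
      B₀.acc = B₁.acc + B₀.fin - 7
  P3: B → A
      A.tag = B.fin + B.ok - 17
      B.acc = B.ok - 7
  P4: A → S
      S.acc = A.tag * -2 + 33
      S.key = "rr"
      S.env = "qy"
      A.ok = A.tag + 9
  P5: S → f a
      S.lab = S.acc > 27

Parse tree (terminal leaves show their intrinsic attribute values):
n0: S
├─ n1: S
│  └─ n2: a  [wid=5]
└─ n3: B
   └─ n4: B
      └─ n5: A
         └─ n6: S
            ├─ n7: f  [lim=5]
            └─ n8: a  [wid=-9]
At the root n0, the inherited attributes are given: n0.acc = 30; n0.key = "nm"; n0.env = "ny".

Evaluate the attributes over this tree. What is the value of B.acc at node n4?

13

1. n0.acc = 30  [given at root]
2. n0.key = "nm"  [given at root]
3. n0.env = "ny"  [given at root]
4. n1.acc = 16  [S₀.acc - 14]
5. n1.key = "nyv"  [S₀.env ++ "v"]
6. n1.env = "nynm"  [S₀.env ++ S₀.key]
7. n2.wid = 5  [terminal]
8. n1.lab = false  [a.wid > 5]
9. n3.ok = 30  [S₀.acc * -1 + 60]
10. n3.fin = 2  [2]
11. n4.ok = 20  [B₀.ok * -1 + 50]
12. n4.fin = 0  [0]
13. n5.tag = 3  [B.fin + B.ok - 17]
14. n6.acc = 27  [A.tag * -2 + 33]
15. n6.key = "rr"  ["rr"]
16. n6.env = "qy"  ["qy"]
17. n7.lim = 5  [terminal]
18. n8.wid = -9  [terminal]
19. n6.lab = false  [S.acc > 27]
20. n5.ok = 12  [A.tag + 9]
21. n4.acc = 13  [B.ok - 7]
22. n3.acc = 8  [B₁.acc + B₀.fin - 7]
23. n0.lab = true  [S₁.lab == false]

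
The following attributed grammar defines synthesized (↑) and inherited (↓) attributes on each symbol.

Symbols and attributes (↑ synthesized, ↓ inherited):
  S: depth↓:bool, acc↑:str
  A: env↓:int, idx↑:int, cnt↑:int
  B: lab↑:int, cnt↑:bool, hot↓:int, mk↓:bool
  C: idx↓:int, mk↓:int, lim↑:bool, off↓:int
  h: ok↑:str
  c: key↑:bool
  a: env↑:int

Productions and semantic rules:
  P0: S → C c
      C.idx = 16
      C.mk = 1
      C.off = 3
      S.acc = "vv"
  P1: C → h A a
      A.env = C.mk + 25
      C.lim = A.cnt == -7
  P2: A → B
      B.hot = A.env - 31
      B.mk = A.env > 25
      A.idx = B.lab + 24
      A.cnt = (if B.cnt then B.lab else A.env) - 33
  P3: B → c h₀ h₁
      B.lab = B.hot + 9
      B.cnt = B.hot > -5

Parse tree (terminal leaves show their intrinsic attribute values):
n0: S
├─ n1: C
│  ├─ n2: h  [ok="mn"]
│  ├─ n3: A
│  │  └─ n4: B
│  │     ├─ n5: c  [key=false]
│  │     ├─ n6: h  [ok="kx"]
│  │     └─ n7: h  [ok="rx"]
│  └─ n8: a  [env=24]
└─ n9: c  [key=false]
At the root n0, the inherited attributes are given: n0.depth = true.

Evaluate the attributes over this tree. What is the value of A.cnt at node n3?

-7

1. n0.depth = true  [given at root]
2. n1.idx = 16  [16]
3. n1.mk = 1  [1]
4. n1.off = 3  [3]
5. n2.ok = "mn"  [terminal]
6. n3.env = 26  [C.mk + 25]
7. n4.hot = -5  [A.env - 31]
8. n4.mk = true  [A.env > 25]
9. n5.key = false  [terminal]
10. n6.ok = "kx"  [terminal]
11. n7.ok = "rx"  [terminal]
12. n4.lab = 4  [B.hot + 9]
13. n4.cnt = false  [B.hot > -5]
14. n3.idx = 28  [B.lab + 24]
15. n3.cnt = -7  [(if B.cnt then B.lab else A.env) - 33]
16. n8.env = 24  [terminal]
17. n1.lim = true  [A.cnt == -7]
18. n9.key = false  [terminal]
19. n0.acc = "vv"  ["vv"]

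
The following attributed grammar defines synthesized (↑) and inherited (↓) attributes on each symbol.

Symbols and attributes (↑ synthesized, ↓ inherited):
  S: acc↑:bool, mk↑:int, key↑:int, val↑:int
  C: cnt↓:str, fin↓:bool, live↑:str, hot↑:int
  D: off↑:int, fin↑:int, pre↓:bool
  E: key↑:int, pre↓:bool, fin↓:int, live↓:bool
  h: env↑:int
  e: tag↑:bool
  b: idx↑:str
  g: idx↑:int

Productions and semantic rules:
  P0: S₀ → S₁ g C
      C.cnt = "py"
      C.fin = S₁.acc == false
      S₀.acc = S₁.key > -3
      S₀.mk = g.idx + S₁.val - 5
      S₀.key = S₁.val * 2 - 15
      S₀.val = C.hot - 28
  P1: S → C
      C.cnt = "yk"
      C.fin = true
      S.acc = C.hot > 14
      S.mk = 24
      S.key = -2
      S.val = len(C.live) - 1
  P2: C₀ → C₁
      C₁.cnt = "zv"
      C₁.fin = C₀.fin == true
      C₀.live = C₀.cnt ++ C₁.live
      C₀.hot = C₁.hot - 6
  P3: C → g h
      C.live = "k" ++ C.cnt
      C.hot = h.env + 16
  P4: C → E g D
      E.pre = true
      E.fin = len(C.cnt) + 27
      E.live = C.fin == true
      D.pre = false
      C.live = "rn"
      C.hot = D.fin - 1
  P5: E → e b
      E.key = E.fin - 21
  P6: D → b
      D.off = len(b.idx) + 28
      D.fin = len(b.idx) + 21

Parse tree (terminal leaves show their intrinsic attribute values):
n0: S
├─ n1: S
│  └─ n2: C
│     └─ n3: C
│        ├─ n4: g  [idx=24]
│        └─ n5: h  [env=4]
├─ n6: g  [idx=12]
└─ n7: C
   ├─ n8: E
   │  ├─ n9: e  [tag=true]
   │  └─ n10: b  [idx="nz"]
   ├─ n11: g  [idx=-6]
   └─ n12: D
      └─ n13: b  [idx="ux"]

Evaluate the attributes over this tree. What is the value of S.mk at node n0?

11

1. n2.cnt = "yk"  ["yk"]
2. n2.fin = true  [true]
3. n3.cnt = "zv"  ["zv"]
4. n3.fin = true  [C₀.fin == true]
5. n4.idx = 24  [terminal]
6. n5.env = 4  [terminal]
7. n3.live = "kzv"  ["k" ++ C.cnt]
8. n3.hot = 20  [h.env + 16]
9. n2.live = "ykkzv"  [C₀.cnt ++ C₁.live]
10. n2.hot = 14  [C₁.hot - 6]
11. n1.acc = false  [C.hot > 14]
12. n1.mk = 24  [24]
13. n1.key = -2  [-2]
14. n1.val = 4  [len(C.live) - 1]
15. n6.idx = 12  [terminal]
16. n7.cnt = "py"  ["py"]
17. n7.fin = true  [S₁.acc == false]
18. n8.pre = true  [true]
19. n8.fin = 29  [len(C.cnt) + 27]
20. n8.live = true  [C.fin == true]
21. n9.tag = true  [terminal]
22. n10.idx = "nz"  [terminal]
23. n8.key = 8  [E.fin - 21]
24. n11.idx = -6  [terminal]
25. n12.pre = false  [false]
26. n13.idx = "ux"  [terminal]
27. n12.off = 30  [len(b.idx) + 28]
28. n12.fin = 23  [len(b.idx) + 21]
29. n7.live = "rn"  ["rn"]
30. n7.hot = 22  [D.fin - 1]
31. n0.acc = true  [S₁.key > -3]
32. n0.mk = 11  [g.idx + S₁.val - 5]
33. n0.key = -7  [S₁.val * 2 - 15]
34. n0.val = -6  [C.hot - 28]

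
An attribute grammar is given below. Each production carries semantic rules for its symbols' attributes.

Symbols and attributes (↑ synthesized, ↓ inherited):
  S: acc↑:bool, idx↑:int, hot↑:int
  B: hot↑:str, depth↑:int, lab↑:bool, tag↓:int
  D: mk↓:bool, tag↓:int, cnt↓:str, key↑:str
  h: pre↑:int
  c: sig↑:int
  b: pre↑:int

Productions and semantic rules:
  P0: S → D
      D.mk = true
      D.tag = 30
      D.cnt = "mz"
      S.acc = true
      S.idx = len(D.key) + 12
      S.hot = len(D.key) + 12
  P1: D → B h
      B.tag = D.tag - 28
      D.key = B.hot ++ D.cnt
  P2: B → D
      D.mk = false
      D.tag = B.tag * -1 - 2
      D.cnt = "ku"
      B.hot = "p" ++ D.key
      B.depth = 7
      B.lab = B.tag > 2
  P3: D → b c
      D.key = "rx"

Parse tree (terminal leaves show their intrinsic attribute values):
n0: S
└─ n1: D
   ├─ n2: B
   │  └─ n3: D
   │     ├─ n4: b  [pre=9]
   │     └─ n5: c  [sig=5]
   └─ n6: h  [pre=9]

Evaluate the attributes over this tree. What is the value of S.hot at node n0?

1. n1.mk = true  [true]
2. n1.tag = 30  [30]
3. n1.cnt = "mz"  ["mz"]
4. n2.tag = 2  [D.tag - 28]
5. n3.mk = false  [false]
6. n3.tag = -4  [B.tag * -1 - 2]
7. n3.cnt = "ku"  ["ku"]
8. n4.pre = 9  [terminal]
9. n5.sig = 5  [terminal]
10. n3.key = "rx"  ["rx"]
11. n2.hot = "prx"  ["p" ++ D.key]
12. n2.depth = 7  [7]
13. n2.lab = false  [B.tag > 2]
14. n6.pre = 9  [terminal]
15. n1.key = "prxmz"  [B.hot ++ D.cnt]
16. n0.acc = true  [true]
17. n0.idx = 17  [len(D.key) + 12]
18. n0.hot = 17  [len(D.key) + 12]

17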